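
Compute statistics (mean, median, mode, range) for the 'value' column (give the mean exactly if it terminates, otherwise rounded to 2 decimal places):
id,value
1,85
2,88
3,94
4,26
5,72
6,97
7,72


Data: [85, 88, 94, 26, 72, 97, 72]
Count: 7
Sum: 534
Mean: 534/7 ≈ 76.29 (rounded to 2 decimal places)
Sorted: [26, 72, 72, 85, 88, 94, 97]
Median: 85.0
Mode: 72 (2 times)
Range: 97 - 26 = 71
Min: 26, Max: 97

mean≈76.29, median=85.0, mode=72, range=71


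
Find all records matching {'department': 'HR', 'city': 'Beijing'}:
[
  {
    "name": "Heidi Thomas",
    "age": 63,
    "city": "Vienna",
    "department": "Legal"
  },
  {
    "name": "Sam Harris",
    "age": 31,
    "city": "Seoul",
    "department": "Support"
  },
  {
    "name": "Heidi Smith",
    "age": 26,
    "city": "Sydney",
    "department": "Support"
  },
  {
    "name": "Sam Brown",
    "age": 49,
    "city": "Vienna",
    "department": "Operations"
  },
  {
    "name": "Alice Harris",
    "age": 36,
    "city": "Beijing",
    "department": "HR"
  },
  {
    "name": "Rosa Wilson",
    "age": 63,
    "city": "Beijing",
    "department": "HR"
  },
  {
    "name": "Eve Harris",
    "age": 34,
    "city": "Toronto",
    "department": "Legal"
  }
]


Search criteria: {'department': 'HR', 'city': 'Beijing'}

Checking 7 records:
  Heidi Thomas: {department: Legal, city: Vienna}
  Sam Harris: {department: Support, city: Seoul}
  Heidi Smith: {department: Support, city: Sydney}
  Sam Brown: {department: Operations, city: Vienna}
  Alice Harris: {department: HR, city: Beijing} <-- MATCH
  Rosa Wilson: {department: HR, city: Beijing} <-- MATCH
  Eve Harris: {department: Legal, city: Toronto}

Matches: ["Alice Harris", "Rosa Wilson"]

["Alice Harris", "Rosa Wilson"]


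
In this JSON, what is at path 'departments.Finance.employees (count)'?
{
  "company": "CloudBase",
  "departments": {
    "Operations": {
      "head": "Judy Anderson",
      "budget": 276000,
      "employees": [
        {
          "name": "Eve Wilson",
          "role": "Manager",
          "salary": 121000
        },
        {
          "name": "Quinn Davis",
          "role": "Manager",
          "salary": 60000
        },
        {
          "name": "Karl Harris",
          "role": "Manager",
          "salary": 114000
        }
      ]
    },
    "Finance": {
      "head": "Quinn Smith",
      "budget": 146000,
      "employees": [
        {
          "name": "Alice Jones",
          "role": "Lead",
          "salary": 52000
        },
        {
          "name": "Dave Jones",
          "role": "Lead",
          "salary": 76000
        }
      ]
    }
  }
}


Path: departments.Finance.employees (count)

Navigate:
  -> departments
  -> Finance
  -> employees (array, length 2)

2


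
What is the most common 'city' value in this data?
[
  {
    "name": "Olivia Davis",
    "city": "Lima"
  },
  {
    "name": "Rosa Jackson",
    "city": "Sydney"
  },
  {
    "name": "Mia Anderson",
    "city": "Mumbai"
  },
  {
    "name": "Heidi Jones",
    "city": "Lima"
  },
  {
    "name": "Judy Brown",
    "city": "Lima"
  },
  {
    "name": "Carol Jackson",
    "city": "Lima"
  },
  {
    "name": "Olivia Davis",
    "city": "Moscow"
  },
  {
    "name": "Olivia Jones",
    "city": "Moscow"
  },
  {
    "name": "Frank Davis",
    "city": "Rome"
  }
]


Counting 'city' values across 9 records:

  Lima: 4 ####
  Moscow: 2 ##
  Sydney: 1 #
  Mumbai: 1 #
  Rome: 1 #

Most common: Lima (4 times)

Lima (4 times)


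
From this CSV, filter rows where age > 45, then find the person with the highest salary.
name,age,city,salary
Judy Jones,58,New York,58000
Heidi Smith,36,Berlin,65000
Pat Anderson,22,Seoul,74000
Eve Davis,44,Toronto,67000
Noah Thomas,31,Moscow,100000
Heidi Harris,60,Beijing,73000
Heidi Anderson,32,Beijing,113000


Filter: age > 45
Sort by: salary (descending)

Filtered records (2):
  Heidi Harris, age 60, salary $73000
  Judy Jones, age 58, salary $58000

Highest salary: Heidi Harris ($73000)

Heidi Harris


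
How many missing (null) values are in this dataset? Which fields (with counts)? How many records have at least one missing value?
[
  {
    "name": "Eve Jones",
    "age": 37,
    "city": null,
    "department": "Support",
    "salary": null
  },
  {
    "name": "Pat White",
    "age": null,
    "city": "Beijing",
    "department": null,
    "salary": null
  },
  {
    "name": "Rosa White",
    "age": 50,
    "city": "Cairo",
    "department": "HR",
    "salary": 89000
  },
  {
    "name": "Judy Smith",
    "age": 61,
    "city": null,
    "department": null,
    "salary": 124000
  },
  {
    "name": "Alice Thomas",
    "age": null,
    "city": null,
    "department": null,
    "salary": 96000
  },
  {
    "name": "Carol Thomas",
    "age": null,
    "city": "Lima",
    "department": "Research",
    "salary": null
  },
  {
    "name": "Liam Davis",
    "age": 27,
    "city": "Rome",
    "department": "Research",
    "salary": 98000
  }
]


Checking for missing (null) values in 7 records:

  Eve Jones: city, salary
  Pat White: age, department, salary
  Rosa White: complete
  Judy Smith: city, department
  Alice Thomas: age, city, department
  Carol Thomas: age, salary
  Liam Davis: complete

Per field:
  name: 0 missing
  age: 3 missing
  city: 3 missing
  department: 3 missing
  salary: 3 missing

Total missing values: 12
Records with any missing: 5

12 missing values (age: 3, city: 3, department: 3, salary: 3); 5 incomplete records


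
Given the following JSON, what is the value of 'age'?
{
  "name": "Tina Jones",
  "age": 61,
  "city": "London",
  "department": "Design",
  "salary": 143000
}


Looking up field 'age'
Value: 61

61


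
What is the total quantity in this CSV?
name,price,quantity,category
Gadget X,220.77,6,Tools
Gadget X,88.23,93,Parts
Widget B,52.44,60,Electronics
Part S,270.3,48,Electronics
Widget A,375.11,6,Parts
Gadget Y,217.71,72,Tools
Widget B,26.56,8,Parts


Computing total quantity:
Values: [6, 93, 60, 48, 6, 72, 8]
Sum = 293

293


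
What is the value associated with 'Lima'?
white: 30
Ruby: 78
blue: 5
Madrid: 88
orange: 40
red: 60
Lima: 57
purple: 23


Looking up key 'Lima'
Value: 57

57


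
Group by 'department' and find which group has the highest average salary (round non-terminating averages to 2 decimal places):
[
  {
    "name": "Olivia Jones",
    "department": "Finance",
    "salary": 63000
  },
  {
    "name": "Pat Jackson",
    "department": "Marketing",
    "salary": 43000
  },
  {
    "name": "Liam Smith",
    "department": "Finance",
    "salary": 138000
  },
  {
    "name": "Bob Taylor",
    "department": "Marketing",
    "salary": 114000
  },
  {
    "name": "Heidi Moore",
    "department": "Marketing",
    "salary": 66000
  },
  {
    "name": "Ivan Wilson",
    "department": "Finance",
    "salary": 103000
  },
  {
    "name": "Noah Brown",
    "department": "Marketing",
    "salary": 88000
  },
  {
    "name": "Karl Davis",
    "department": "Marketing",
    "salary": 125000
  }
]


Group by: department

Groups:
  Finance: 3 people, avg salary = 304000/3 ≈ $101333.33
  Marketing: 5 people, avg salary = 436000/5 = $87200

Highest average salary: Finance (≈$101333.33)

Finance (≈$101333.33)


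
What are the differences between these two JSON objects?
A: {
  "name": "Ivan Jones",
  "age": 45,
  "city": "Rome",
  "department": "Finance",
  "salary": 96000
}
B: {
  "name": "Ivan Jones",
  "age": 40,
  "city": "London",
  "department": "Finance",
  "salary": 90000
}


Comparing each field (in key order):
  name: same
  age: DIFFERENT
  city: DIFFERENT
  department: same
  salary: DIFFERENT
Differences:
  age: 45 -> 40
  city: Rome -> London
  salary: 96000 -> 90000

3 field(s) changed

3 changes: age, city, salary


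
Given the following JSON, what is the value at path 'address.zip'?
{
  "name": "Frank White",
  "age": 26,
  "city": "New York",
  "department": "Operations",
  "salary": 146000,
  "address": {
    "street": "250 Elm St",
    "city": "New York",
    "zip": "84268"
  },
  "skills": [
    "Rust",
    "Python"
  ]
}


Query: address.zip
Path: address -> zip
Value: 84268

84268


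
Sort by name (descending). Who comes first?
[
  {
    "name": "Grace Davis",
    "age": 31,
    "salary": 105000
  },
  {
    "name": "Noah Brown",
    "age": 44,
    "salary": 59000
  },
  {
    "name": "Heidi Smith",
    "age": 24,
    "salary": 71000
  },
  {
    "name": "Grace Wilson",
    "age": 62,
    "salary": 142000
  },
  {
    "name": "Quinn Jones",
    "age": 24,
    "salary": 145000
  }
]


Sort by: name (descending)

Sorted order:
  1. Quinn Jones (name = Quinn Jones)
  2. Noah Brown (name = Noah Brown)
  3. Heidi Smith (name = Heidi Smith)
  4. Grace Wilson (name = Grace Wilson)
  5. Grace Davis (name = Grace Davis)

First: Quinn Jones

Quinn Jones


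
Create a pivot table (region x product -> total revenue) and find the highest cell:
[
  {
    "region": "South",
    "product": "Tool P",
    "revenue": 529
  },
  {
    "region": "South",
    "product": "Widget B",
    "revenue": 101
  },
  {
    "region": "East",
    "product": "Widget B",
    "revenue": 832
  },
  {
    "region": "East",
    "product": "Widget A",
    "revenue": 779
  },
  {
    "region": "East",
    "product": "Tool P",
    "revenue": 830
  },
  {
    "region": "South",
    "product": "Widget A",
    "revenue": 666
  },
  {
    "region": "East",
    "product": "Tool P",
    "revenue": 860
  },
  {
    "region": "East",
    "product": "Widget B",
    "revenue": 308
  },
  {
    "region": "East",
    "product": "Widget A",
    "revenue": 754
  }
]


Pivot: region (rows) x product (columns) -> total revenue

     Tool P        Widget A      Widget B    
East          1690          1533          1140  
South          529           666           101  

Highest: East / Tool P = $1690

East / Tool P = $1690


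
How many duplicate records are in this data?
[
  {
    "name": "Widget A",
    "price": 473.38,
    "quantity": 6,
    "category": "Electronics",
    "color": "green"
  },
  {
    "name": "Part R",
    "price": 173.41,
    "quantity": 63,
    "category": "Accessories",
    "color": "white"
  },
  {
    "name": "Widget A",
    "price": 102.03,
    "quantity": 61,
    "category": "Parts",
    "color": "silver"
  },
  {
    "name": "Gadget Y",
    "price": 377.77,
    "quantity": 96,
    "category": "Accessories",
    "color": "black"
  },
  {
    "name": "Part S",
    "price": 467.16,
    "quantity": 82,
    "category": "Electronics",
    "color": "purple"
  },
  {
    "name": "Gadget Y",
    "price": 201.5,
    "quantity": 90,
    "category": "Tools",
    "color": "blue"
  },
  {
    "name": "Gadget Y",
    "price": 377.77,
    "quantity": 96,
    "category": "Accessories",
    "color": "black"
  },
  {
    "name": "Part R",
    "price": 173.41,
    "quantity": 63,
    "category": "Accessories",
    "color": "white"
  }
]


Checking 8 records for duplicates:

  Row 1: Widget A ($473.38, qty 6)
  Row 2: Part R ($173.41, qty 63)
  Row 3: Widget A ($102.03, qty 61)
  Row 4: Gadget Y ($377.77, qty 96)
  Row 5: Part S ($467.16, qty 82)
  Row 6: Gadget Y ($201.5, qty 90)
  Row 7: Gadget Y ($377.77, qty 96) <-- DUPLICATE
  Row 8: Part R ($173.41, qty 63) <-- DUPLICATE

Duplicates found: 2
Unique records: 6

2 duplicates, 6 unique


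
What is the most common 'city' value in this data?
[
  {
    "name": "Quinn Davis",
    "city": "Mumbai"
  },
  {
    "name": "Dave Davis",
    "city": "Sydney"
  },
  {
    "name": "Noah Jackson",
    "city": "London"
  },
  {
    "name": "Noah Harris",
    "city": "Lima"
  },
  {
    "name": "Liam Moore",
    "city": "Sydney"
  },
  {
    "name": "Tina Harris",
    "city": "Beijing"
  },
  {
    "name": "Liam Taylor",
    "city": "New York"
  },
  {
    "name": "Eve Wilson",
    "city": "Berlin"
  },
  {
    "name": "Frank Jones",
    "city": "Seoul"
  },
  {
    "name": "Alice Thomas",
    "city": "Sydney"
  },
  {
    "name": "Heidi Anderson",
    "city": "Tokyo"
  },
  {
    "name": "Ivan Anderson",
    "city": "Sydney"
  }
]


Counting 'city' values across 12 records:

  Sydney: 4 ####
  Mumbai: 1 #
  London: 1 #
  Lima: 1 #
  Beijing: 1 #
  New York: 1 #
  Berlin: 1 #
  Seoul: 1 #
  Tokyo: 1 #

Most common: Sydney (4 times)

Sydney (4 times)


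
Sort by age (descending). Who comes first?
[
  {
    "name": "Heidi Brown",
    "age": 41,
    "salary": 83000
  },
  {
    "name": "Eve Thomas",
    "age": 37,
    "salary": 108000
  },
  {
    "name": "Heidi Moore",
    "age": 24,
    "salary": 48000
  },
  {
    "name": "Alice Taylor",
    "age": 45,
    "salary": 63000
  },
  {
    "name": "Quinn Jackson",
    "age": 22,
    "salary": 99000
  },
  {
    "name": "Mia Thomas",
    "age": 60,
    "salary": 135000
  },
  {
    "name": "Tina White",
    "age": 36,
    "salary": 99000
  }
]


Sort by: age (descending)

Sorted order:
  1. Mia Thomas (age = 60)
  2. Alice Taylor (age = 45)
  3. Heidi Brown (age = 41)
  4. Eve Thomas (age = 37)
  5. Tina White (age = 36)
  6. Heidi Moore (age = 24)
  7. Quinn Jackson (age = 22)

First: Mia Thomas

Mia Thomas


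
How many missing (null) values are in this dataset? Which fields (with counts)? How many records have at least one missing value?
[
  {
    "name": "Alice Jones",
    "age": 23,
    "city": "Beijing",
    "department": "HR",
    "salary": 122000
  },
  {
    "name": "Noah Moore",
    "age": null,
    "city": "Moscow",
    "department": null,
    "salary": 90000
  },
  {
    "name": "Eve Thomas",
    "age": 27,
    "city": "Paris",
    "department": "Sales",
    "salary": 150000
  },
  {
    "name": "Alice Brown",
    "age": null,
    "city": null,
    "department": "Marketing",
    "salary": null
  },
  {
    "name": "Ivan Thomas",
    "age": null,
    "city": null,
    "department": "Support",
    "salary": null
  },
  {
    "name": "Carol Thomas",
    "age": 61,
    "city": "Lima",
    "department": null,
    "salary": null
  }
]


Checking for missing (null) values in 6 records:

  Alice Jones: complete
  Noah Moore: age, department
  Eve Thomas: complete
  Alice Brown: age, city, salary
  Ivan Thomas: age, city, salary
  Carol Thomas: department, salary

Per field:
  name: 0 missing
  age: 3 missing
  city: 2 missing
  department: 2 missing
  salary: 3 missing

Total missing values: 10
Records with any missing: 4

10 missing values (age: 3, city: 2, department: 2, salary: 3); 4 incomplete records


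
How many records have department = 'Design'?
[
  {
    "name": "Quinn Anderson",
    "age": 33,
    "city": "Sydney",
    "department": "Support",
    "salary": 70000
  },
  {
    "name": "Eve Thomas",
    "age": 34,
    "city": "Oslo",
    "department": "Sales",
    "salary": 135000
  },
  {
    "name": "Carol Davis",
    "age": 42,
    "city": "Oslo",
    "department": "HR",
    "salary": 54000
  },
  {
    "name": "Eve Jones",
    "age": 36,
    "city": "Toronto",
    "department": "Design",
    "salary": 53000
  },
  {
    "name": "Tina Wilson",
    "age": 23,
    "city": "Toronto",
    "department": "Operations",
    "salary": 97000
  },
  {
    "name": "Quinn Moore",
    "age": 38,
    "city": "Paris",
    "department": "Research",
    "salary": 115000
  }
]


Data: 6 records
Condition: department = 'Design'

Checking each record:
  Quinn Anderson: Support
  Eve Thomas: Sales
  Carol Davis: HR
  Eve Jones: Design MATCH
  Tina Wilson: Operations
  Quinn Moore: Research

Count: 1

1


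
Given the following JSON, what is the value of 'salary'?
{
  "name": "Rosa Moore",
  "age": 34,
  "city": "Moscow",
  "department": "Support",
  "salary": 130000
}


Looking up field 'salary'
Value: 130000

130000


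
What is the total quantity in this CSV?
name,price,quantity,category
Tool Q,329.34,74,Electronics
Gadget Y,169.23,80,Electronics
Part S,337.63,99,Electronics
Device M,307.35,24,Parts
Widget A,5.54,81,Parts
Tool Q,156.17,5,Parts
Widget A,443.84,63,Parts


Computing total quantity:
Values: [74, 80, 99, 24, 81, 5, 63]
Sum = 426

426


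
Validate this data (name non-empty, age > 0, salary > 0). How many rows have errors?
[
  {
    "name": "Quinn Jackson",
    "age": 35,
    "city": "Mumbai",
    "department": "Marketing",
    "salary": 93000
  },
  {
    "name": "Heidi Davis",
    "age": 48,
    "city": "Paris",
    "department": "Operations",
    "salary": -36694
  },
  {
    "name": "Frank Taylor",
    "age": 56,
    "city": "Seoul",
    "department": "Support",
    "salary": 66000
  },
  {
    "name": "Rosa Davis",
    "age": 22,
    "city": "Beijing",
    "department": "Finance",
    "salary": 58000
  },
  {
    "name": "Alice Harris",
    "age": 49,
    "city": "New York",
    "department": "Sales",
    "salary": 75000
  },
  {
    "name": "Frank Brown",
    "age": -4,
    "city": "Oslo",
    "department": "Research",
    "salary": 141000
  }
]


Validating 6 records:
Rules: name non-empty, age > 0, salary > 0

  Row 1 (Quinn Jackson): OK
  Row 2 (Heidi Davis): negative salary: -36694
  Row 3 (Frank Taylor): OK
  Row 4 (Rosa Davis): OK
  Row 5 (Alice Harris): OK
  Row 6 (Frank Brown): negative age: -4

Total errors: 2

2 errors


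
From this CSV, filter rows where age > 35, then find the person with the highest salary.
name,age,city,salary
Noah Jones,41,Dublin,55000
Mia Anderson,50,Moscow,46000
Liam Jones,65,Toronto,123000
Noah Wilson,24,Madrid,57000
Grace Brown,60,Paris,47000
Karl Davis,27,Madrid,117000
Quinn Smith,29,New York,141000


Filter: age > 35
Sort by: salary (descending)

Filtered records (4):
  Liam Jones, age 65, salary $123000
  Noah Jones, age 41, salary $55000
  Grace Brown, age 60, salary $47000
  Mia Anderson, age 50, salary $46000

Highest salary: Liam Jones ($123000)

Liam Jones


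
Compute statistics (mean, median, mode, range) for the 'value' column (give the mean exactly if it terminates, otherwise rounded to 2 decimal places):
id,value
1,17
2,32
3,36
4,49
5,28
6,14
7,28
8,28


Data: [17, 32, 36, 49, 28, 14, 28, 28]
Count: 8
Sum: 232
Mean: 232/8 = 29
Sorted: [14, 17, 28, 28, 28, 32, 36, 49]
Median: 28.0
Mode: 28 (3 times)
Range: 49 - 14 = 35
Min: 14, Max: 49

mean=29, median=28.0, mode=28, range=35


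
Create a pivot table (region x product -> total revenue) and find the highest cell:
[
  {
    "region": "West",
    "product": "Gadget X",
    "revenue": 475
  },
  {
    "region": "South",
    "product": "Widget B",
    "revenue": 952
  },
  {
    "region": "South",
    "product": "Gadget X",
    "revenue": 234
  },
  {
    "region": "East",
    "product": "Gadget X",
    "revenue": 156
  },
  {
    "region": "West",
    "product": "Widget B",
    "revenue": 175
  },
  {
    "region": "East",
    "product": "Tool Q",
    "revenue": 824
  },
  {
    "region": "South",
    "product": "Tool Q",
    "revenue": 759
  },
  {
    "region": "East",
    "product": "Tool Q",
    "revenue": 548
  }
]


Pivot: region (rows) x product (columns) -> total revenue

     Gadget X      Tool Q        Widget B    
East           156          1372             0  
South          234           759           952  
West           475             0           175  

Highest: East / Tool Q = $1372

East / Tool Q = $1372


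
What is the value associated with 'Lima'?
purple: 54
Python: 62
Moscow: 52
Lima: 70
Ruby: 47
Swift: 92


Looking up key 'Lima'
Value: 70

70


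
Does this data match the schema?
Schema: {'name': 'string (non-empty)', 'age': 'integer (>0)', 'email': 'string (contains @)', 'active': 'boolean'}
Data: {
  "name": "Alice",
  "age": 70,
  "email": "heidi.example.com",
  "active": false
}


Validating each field against schema:
  name: OK (non-empty string)
  age: OK (positive integer)
  email: FAIL ("heidi.example.com" does not contain @)
  active: OK (boolean)

Result: INVALID (1 error: email)

INVALID (1 error: email)


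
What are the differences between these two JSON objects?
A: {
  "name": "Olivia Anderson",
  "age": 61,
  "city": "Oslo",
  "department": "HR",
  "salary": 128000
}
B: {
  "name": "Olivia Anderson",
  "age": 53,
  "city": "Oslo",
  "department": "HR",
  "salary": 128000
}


Comparing each field (in key order):
  name: same
  age: DIFFERENT
  city: same
  department: same
  salary: same
Differences:
  age: 61 -> 53

1 field(s) changed

1 change: age


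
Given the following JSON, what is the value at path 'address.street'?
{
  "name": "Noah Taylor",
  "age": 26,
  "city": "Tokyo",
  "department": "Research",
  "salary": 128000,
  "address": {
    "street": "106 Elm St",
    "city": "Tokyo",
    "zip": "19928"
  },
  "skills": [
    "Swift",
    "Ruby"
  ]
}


Query: address.street
Path: address -> street
Value: 106 Elm St

106 Elm St


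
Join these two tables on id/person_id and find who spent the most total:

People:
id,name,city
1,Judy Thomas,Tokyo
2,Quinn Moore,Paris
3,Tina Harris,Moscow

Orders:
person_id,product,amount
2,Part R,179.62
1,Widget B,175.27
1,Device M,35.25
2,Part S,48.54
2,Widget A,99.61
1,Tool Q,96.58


Join on: people.id = orders.person_id

Joined rows:
  Quinn Moore (Paris) bought Part R for $179.62
  Judy Thomas (Tokyo) bought Widget B for $175.27
  Judy Thomas (Tokyo) bought Device M for $35.25
  Quinn Moore (Paris) bought Part S for $48.54
  Quinn Moore (Paris) bought Widget A for $99.61
  Judy Thomas (Tokyo) bought Tool Q for $96.58

Total per person:
  Quinn Moore: $327.77
  Judy Thomas: $307.10

Top spender: Quinn Moore ($327.77)

Quinn Moore ($327.77)


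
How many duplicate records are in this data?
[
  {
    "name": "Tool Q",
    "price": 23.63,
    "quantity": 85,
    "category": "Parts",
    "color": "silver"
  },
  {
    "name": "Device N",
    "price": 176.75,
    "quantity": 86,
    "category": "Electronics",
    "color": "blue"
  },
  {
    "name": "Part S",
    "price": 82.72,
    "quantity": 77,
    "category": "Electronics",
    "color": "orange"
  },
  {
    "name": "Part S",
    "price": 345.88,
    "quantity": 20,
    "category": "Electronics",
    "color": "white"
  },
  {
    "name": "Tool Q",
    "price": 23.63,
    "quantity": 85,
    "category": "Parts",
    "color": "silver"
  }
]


Checking 5 records for duplicates:

  Row 1: Tool Q ($23.63, qty 85)
  Row 2: Device N ($176.75, qty 86)
  Row 3: Part S ($82.72, qty 77)
  Row 4: Part S ($345.88, qty 20)
  Row 5: Tool Q ($23.63, qty 85) <-- DUPLICATE

Duplicates found: 1
Unique records: 4

1 duplicates, 4 unique


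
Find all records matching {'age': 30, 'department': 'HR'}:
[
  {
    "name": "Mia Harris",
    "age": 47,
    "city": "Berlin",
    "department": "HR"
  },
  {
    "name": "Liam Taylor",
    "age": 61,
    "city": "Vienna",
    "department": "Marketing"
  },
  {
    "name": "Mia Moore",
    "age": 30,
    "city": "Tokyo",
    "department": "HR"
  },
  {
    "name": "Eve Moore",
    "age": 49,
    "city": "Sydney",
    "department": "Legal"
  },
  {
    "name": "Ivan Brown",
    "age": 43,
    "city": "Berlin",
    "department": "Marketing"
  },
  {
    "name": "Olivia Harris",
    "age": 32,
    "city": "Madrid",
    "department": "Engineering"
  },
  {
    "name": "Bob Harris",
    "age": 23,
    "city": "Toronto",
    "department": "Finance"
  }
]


Search criteria: {'age': 30, 'department': 'HR'}

Checking 7 records:
  Mia Harris: {age: 47, department: HR}
  Liam Taylor: {age: 61, department: Marketing}
  Mia Moore: {age: 30, department: HR} <-- MATCH
  Eve Moore: {age: 49, department: Legal}
  Ivan Brown: {age: 43, department: Marketing}
  Olivia Harris: {age: 32, department: Engineering}
  Bob Harris: {age: 23, department: Finance}

Matches: ["Mia Moore"]

["Mia Moore"]


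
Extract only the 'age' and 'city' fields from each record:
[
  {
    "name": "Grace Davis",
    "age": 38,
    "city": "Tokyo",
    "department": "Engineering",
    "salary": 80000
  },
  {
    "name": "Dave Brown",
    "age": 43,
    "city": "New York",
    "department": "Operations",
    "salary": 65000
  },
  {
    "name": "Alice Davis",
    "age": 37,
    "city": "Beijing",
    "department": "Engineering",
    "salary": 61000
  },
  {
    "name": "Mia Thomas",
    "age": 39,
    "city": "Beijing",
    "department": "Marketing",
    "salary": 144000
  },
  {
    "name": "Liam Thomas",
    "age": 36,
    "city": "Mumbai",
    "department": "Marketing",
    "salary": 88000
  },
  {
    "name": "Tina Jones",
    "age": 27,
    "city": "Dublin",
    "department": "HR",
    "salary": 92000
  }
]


Original: 6 records with fields: name, age, city, department, salary
Keep: ['age', 'city']
Drop: ['name', 'department', 'salary']
Result: 6 records, 2 fields each

[
  {
    "age": 38,
    "city": "Tokyo"
  },
  {
    "age": 43,
    "city": "New York"
  },
  {
    "age": 37,
    "city": "Beijing"
  },
  {
    "age": 39,
    "city": "Beijing"
  },
  {
    "age": 36,
    "city": "Mumbai"
  },
  {
    "age": 27,
    "city": "Dublin"
  }
]


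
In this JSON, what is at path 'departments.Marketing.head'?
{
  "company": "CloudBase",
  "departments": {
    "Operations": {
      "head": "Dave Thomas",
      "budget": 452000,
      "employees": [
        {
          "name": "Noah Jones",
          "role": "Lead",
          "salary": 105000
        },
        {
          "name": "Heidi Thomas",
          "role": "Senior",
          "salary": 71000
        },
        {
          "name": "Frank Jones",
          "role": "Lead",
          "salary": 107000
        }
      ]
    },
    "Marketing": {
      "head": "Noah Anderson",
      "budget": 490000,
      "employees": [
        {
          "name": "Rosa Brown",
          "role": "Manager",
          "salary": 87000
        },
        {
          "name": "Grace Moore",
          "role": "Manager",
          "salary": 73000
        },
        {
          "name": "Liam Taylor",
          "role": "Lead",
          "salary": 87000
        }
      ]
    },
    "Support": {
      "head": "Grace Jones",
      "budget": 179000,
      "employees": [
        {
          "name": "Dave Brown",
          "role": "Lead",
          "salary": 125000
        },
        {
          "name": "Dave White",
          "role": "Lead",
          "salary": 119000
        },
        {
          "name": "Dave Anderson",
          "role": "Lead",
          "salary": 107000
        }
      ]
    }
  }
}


Path: departments.Marketing.head

Navigate:
  -> departments
  -> Marketing
  -> head = 'Noah Anderson'

Noah Anderson


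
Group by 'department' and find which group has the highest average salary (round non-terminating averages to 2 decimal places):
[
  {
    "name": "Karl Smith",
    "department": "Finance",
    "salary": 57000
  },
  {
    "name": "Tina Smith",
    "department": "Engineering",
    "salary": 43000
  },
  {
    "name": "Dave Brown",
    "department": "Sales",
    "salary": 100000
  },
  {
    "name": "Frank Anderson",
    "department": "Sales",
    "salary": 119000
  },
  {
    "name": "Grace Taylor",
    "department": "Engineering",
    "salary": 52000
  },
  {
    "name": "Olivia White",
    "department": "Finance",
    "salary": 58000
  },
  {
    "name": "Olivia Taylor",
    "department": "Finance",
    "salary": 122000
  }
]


Group by: department

Groups:
  Engineering: 2 people, avg salary = 95000/2 = $47500
  Finance: 3 people, avg salary = 237000/3 = $79000
  Sales: 2 people, avg salary = 219000/2 = $109500

Highest average salary: Sales ($109500)

Sales ($109500)


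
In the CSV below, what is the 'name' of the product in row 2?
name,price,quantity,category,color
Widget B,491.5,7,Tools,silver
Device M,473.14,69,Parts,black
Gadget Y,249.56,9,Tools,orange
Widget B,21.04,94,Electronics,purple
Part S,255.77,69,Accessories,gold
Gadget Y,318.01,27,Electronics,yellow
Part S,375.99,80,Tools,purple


Query: Row 2 ('Device M'), column 'name'
Value: Device M

Device M


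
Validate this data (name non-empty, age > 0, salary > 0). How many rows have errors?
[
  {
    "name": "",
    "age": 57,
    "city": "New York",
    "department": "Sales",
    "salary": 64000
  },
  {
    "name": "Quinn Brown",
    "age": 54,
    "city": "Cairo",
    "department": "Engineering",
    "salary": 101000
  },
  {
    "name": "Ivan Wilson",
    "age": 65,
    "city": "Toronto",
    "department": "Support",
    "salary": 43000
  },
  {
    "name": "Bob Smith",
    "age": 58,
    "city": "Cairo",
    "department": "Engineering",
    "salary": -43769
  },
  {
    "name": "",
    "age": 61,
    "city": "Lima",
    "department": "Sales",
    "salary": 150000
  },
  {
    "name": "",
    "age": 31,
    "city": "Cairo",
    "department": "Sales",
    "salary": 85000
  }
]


Validating 6 records:
Rules: name non-empty, age > 0, salary > 0

  Row 1 (???): empty name
  Row 2 (Quinn Brown): OK
  Row 3 (Ivan Wilson): OK
  Row 4 (Bob Smith): negative salary: -43769
  Row 5 (???): empty name
  Row 6 (???): empty name

Total errors: 4

4 errors


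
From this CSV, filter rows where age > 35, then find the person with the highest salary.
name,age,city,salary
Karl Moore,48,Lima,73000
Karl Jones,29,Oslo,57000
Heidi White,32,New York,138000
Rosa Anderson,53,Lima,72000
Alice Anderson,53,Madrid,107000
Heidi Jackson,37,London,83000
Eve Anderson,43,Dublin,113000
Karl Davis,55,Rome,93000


Filter: age > 35
Sort by: salary (descending)

Filtered records (6):
  Eve Anderson, age 43, salary $113000
  Alice Anderson, age 53, salary $107000
  Karl Davis, age 55, salary $93000
  Heidi Jackson, age 37, salary $83000
  Karl Moore, age 48, salary $73000
  Rosa Anderson, age 53, salary $72000

Highest salary: Eve Anderson ($113000)

Eve Anderson


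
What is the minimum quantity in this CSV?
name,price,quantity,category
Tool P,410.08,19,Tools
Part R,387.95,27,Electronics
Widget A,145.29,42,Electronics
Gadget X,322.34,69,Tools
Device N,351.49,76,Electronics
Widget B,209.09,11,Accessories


Computing minimum quantity:
Values: [19, 27, 42, 69, 76, 11]
Min = 11

11


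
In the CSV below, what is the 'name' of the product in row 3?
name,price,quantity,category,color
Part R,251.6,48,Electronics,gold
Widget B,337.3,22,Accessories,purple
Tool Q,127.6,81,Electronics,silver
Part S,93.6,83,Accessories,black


Query: Row 3 ('Tool Q'), column 'name'
Value: Tool Q

Tool Q


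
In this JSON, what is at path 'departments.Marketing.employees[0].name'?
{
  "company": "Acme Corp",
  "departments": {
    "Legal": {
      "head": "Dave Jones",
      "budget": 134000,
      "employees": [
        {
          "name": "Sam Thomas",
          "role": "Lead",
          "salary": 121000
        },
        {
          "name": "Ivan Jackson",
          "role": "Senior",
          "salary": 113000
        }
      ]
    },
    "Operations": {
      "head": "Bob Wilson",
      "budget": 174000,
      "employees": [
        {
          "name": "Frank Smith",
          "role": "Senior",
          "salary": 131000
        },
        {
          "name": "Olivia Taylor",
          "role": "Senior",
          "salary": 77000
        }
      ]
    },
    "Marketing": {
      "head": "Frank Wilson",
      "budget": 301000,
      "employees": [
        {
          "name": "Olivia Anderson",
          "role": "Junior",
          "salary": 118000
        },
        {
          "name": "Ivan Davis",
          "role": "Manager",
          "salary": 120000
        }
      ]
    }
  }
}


Path: departments.Marketing.employees[0].name

Navigate:
  -> departments
  -> Marketing
  -> employees[0].name = 'Olivia Anderson'

Olivia Anderson


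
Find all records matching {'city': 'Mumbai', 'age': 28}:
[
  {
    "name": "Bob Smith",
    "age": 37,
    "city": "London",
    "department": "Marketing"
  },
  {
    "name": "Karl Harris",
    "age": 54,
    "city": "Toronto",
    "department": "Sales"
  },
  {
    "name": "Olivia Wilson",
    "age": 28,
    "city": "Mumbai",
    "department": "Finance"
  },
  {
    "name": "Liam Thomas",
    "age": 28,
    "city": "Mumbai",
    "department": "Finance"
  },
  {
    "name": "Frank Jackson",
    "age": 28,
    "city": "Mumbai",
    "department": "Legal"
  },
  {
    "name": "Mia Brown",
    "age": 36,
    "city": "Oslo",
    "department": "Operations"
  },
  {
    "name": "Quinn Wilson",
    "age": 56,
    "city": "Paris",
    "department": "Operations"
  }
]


Search criteria: {'city': 'Mumbai', 'age': 28}

Checking 7 records:
  Bob Smith: {city: London, age: 37}
  Karl Harris: {city: Toronto, age: 54}
  Olivia Wilson: {city: Mumbai, age: 28} <-- MATCH
  Liam Thomas: {city: Mumbai, age: 28} <-- MATCH
  Frank Jackson: {city: Mumbai, age: 28} <-- MATCH
  Mia Brown: {city: Oslo, age: 36}
  Quinn Wilson: {city: Paris, age: 56}

Matches: ["Olivia Wilson", "Liam Thomas", "Frank Jackson"]

["Olivia Wilson", "Liam Thomas", "Frank Jackson"]


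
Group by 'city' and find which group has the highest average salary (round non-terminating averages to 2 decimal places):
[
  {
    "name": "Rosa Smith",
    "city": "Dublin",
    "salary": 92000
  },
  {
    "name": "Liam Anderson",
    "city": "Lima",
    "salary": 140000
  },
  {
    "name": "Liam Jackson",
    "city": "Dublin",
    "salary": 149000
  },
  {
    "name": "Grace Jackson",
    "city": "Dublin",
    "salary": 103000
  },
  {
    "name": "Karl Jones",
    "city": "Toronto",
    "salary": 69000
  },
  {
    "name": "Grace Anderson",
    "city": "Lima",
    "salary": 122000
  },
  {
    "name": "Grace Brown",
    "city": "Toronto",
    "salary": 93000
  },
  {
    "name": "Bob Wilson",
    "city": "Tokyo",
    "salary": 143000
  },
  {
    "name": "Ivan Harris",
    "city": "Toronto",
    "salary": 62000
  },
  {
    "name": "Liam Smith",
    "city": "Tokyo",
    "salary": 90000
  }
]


Group by: city

Groups:
  Dublin: 3 people, avg salary = 344000/3 ≈ $114666.67
  Lima: 2 people, avg salary = 262000/2 = $131000
  Tokyo: 2 people, avg salary = 233000/2 = $116500
  Toronto: 3 people, avg salary = 224000/3 ≈ $74666.67

Highest average salary: Lima ($131000)

Lima ($131000)


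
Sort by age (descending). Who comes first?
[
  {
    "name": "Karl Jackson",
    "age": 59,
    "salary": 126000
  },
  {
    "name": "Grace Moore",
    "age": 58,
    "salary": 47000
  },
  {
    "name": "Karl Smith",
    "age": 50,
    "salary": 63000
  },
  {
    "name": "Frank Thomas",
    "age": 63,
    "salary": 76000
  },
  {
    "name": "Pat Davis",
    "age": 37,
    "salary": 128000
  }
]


Sort by: age (descending)

Sorted order:
  1. Frank Thomas (age = 63)
  2. Karl Jackson (age = 59)
  3. Grace Moore (age = 58)
  4. Karl Smith (age = 50)
  5. Pat Davis (age = 37)

First: Frank Thomas

Frank Thomas


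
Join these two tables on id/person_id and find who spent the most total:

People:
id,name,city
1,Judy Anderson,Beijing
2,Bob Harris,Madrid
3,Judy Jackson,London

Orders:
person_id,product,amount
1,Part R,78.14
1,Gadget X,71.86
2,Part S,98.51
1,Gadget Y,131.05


Join on: people.id = orders.person_id

Joined rows:
  Judy Anderson (Beijing) bought Part R for $78.14
  Judy Anderson (Beijing) bought Gadget X for $71.86
  Bob Harris (Madrid) bought Part S for $98.51
  Judy Anderson (Beijing) bought Gadget Y for $131.05

Total per person:
  Judy Anderson: $281.05
  Bob Harris: $98.51

Top spender: Judy Anderson ($281.05)

Judy Anderson ($281.05)


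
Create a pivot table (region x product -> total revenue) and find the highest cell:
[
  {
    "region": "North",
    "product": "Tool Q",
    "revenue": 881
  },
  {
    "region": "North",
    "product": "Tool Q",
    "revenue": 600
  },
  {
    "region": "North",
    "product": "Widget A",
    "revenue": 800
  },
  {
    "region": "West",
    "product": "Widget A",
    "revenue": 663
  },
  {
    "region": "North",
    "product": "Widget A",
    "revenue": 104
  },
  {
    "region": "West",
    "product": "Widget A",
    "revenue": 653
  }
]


Pivot: region (rows) x product (columns) -> total revenue

     Tool Q        Widget A    
North         1481           904  
West             0          1316  

Highest: North / Tool Q = $1481

North / Tool Q = $1481


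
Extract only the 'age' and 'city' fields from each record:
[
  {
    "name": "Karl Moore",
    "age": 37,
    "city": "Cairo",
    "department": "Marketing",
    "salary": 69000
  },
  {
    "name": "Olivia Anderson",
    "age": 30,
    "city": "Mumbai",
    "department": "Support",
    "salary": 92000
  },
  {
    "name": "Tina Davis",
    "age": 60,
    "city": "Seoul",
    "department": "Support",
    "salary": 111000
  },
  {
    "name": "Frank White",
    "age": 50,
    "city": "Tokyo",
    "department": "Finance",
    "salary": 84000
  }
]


Original: 4 records with fields: name, age, city, department, salary
Keep: ['age', 'city']
Drop: ['name', 'department', 'salary']
Result: 4 records, 2 fields each

[
  {
    "age": 37,
    "city": "Cairo"
  },
  {
    "age": 30,
    "city": "Mumbai"
  },
  {
    "age": 60,
    "city": "Seoul"
  },
  {
    "age": 50,
    "city": "Tokyo"
  }
]


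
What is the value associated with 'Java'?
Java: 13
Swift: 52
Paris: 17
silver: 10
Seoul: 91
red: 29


Looking up key 'Java'
Value: 13

13


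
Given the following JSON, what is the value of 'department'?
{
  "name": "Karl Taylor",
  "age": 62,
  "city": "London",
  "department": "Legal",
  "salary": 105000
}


Looking up field 'department'
Value: Legal

Legal


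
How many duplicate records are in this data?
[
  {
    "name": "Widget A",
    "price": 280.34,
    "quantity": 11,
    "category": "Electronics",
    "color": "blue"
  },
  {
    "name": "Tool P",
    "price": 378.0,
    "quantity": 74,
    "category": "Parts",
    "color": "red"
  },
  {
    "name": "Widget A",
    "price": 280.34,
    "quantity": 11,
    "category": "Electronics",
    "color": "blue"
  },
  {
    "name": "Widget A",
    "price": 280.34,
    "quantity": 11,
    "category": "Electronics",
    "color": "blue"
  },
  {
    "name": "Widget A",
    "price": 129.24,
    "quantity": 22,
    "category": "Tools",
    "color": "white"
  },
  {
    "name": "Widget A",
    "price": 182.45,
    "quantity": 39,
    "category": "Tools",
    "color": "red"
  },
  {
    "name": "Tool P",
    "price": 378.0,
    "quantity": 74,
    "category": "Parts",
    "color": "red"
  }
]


Checking 7 records for duplicates:

  Row 1: Widget A ($280.34, qty 11)
  Row 2: Tool P ($378.0, qty 74)
  Row 3: Widget A ($280.34, qty 11) <-- DUPLICATE
  Row 4: Widget A ($280.34, qty 11) <-- DUPLICATE
  Row 5: Widget A ($129.24, qty 22)
  Row 6: Widget A ($182.45, qty 39)
  Row 7: Tool P ($378.0, qty 74) <-- DUPLICATE

Duplicates found: 3
Unique records: 4

3 duplicates, 4 unique


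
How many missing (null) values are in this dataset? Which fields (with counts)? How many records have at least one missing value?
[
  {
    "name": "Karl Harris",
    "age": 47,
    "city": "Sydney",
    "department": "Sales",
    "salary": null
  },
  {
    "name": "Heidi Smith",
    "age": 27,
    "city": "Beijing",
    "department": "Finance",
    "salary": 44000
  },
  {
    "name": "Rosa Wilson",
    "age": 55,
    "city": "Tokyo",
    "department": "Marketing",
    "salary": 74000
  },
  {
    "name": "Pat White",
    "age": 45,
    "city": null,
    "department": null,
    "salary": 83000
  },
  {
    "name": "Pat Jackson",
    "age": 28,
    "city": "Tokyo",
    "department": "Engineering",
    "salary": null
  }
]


Checking for missing (null) values in 5 records:

  Karl Harris: salary
  Heidi Smith: complete
  Rosa Wilson: complete
  Pat White: city, department
  Pat Jackson: salary

Per field:
  name: 0 missing
  age: 0 missing
  city: 1 missing
  department: 1 missing
  salary: 2 missing

Total missing values: 4
Records with any missing: 3

4 missing values (city: 1, department: 1, salary: 2); 3 incomplete records


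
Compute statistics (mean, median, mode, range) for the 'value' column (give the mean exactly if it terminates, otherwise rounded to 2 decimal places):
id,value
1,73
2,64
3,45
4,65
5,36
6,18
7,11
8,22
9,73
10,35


Data: [73, 64, 45, 65, 36, 18, 11, 22, 73, 35]
Count: 10
Sum: 442
Mean: 442/10 = 44.2
Sorted: [11, 18, 22, 35, 36, 45, 64, 65, 73, 73]
Median: 40.5
Mode: 73 (2 times)
Range: 73 - 11 = 62
Min: 11, Max: 73

mean=44.2, median=40.5, mode=73, range=62


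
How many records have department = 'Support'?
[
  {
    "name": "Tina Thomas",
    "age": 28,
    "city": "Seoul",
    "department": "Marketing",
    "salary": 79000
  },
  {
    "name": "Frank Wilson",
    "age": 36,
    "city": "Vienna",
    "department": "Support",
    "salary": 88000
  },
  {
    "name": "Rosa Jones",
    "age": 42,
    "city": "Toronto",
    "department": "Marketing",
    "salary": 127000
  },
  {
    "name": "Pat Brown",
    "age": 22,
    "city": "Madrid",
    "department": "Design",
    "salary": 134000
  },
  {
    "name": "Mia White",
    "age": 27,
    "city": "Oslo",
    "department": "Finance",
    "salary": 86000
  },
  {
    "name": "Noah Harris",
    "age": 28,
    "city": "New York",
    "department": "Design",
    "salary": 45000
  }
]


Data: 6 records
Condition: department = 'Support'

Checking each record:
  Tina Thomas: Marketing
  Frank Wilson: Support MATCH
  Rosa Jones: Marketing
  Pat Brown: Design
  Mia White: Finance
  Noah Harris: Design

Count: 1

1
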